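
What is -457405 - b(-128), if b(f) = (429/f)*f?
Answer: -457834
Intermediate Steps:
b(f) = 429
-457405 - b(-128) = -457405 - 1*429 = -457405 - 429 = -457834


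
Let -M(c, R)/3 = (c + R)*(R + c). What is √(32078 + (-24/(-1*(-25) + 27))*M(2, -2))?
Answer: √32078 ≈ 179.10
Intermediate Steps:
M(c, R) = -3*(R + c)² (M(c, R) = -3*(c + R)*(R + c) = -3*(R + c)*(R + c) = -3*(R + c)²)
√(32078 + (-24/(-1*(-25) + 27))*M(2, -2)) = √(32078 + (-24/(-1*(-25) + 27))*(-3*(-2 + 2)²)) = √(32078 + (-24/(25 + 27))*(-3*0²)) = √(32078 + (-24/52)*(-3*0)) = √(32078 + ((1/52)*(-24))*0) = √(32078 - 6/13*0) = √(32078 + 0) = √32078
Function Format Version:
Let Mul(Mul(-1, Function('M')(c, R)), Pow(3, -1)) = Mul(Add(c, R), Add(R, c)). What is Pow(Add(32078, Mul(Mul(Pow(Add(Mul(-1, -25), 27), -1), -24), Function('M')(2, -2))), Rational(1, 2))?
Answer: Pow(32078, Rational(1, 2)) ≈ 179.10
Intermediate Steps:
Function('M')(c, R) = Mul(-3, Pow(Add(R, c), 2)) (Function('M')(c, R) = Mul(-3, Mul(Add(c, R), Add(R, c))) = Mul(-3, Mul(Add(R, c), Add(R, c))) = Mul(-3, Pow(Add(R, c), 2)))
Pow(Add(32078, Mul(Mul(Pow(Add(Mul(-1, -25), 27), -1), -24), Function('M')(2, -2))), Rational(1, 2)) = Pow(Add(32078, Mul(Mul(Pow(Add(Mul(-1, -25), 27), -1), -24), Mul(-3, Pow(Add(-2, 2), 2)))), Rational(1, 2)) = Pow(Add(32078, Mul(Mul(Pow(Add(25, 27), -1), -24), Mul(-3, Pow(0, 2)))), Rational(1, 2)) = Pow(Add(32078, Mul(Mul(Pow(52, -1), -24), Mul(-3, 0))), Rational(1, 2)) = Pow(Add(32078, Mul(Mul(Rational(1, 52), -24), 0)), Rational(1, 2)) = Pow(Add(32078, Mul(Rational(-6, 13), 0)), Rational(1, 2)) = Pow(Add(32078, 0), Rational(1, 2)) = Pow(32078, Rational(1, 2))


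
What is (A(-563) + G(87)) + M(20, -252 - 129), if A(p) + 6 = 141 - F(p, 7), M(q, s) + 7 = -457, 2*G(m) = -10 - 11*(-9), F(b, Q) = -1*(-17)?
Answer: -603/2 ≈ -301.50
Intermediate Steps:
F(b, Q) = 17
G(m) = 89/2 (G(m) = (-10 - 11*(-9))/2 = (-10 + 99)/2 = (½)*89 = 89/2)
M(q, s) = -464 (M(q, s) = -7 - 457 = -464)
A(p) = 118 (A(p) = -6 + (141 - 1*17) = -6 + (141 - 17) = -6 + 124 = 118)
(A(-563) + G(87)) + M(20, -252 - 129) = (118 + 89/2) - 464 = 325/2 - 464 = -603/2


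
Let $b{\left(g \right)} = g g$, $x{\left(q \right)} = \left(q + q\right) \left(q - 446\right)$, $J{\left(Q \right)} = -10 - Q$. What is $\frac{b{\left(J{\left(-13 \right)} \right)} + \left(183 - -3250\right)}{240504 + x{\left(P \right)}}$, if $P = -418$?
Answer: $\frac{1721}{481404} \approx 0.003575$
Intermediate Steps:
$x{\left(q \right)} = 2 q \left(-446 + q\right)$
$b{\left(g \right)} = g^{2}$
$\frac{b{\left(J{\left(-13 \right)} \right)} + \left(183 - -3250\right)}{240504 + x{\left(P \right)}} = \frac{\left(-10 - -13\right)^{2} + \left(183 - -3250\right)}{240504 + 2 \left(-418\right) \left(-446 - 418\right)} = \frac{\left(-10 + 13\right)^{2} + \left(183 + 3250\right)}{240504 + 2 \left(-418\right) \left(-864\right)} = \frac{3^{2} + 3433}{240504 + 722304} = \frac{9 + 3433}{962808} = 3442 \cdot \frac{1}{962808} = \frac{1721}{481404}$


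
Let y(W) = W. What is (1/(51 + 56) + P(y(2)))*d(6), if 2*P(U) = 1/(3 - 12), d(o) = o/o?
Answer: -89/1926 ≈ -0.046210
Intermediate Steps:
d(o) = 1
P(U) = -1/18 (P(U) = 1/(2*(3 - 12)) = (1/2)/(-9) = (1/2)*(-1/9) = -1/18)
(1/(51 + 56) + P(y(2)))*d(6) = (1/(51 + 56) - 1/18)*1 = (1/107 - 1/18)*1 = -89/1926*1 = -89/1926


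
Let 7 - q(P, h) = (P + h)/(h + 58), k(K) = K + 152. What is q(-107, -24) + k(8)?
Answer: 5809/34 ≈ 170.85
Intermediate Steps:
k(K) = 152 + K
q(P, h) = 7 - (P + h)/(58 + h) (q(P, h) = 7 - (P + h)/(h + 58) = 7 - (P + h)/(58 + h))
q(-107, -24) + k(8) = (406 - 1*(-107) + 6*(-24))/(58 - 24) + (152 + 8) = (406 + 107 - 144)/34 + 160 = (1/34)*369 + 160 = 369/34 + 160 = 5809/34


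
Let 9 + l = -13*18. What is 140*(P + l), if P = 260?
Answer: 2380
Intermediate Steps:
l = -243 (l = -9 - 13*18 = -9 - 234 = -243)
140*(P + l) = 140*(260 - 243) = 140*17 = 2380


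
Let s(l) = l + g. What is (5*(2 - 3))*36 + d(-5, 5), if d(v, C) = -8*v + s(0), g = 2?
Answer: -138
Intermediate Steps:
s(l) = 2 + l (s(l) = l + 2 = 2 + l)
d(v, C) = 2 - 8*v (d(v, C) = -8*v + (2 + 0) = -8*v + 2 = 2 - 8*v)
(5*(2 - 3))*36 + d(-5, 5) = (5*(2 - 3))*36 + (2 - 8*(-5)) = (5*(-1))*36 + (2 + 40) = -5*36 + 42 = -180 + 42 = -138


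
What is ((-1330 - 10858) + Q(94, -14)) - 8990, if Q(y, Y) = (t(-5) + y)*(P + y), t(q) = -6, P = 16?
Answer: -11498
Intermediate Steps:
Q(y, Y) = (-6 + y)*(16 + y)
((-1330 - 10858) + Q(94, -14)) - 8990 = ((-1330 - 10858) + (-96 + 94**2 + 10*94)) - 8990 = (-12188 + (-96 + 8836 + 940)) - 8990 = (-12188 + 9680) - 8990 = -2508 - 8990 = -11498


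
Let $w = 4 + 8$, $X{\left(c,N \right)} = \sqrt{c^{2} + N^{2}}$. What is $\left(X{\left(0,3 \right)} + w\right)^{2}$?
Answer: $225$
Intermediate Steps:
$X{\left(c,N \right)} = \sqrt{N^{2} + c^{2}}$
$w = 12$
$\left(X{\left(0,3 \right)} + w\right)^{2} = \left(\sqrt{3^{2} + 0^{2}} + 12\right)^{2} = \left(\sqrt{9 + 0} + 12\right)^{2} = \left(\sqrt{9} + 12\right)^{2} = \left(3 + 12\right)^{2} = 15^{2} = 225$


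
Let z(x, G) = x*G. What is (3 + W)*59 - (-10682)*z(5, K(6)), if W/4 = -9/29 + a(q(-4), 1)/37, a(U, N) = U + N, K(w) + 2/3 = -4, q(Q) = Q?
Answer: -802052617/3219 ≈ -2.4916e+5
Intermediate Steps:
K(w) = -14/3 (K(w) = -⅔ - 4 = -14/3)
z(x, G) = G*x
a(U, N) = N + U
W = -1680/1073 (W = 4*(-9/29 + (1 - 4)/37) = 4*(-9*1/29 - 3*1/37) = 4*(-9/29 - 3/37) = 4*(-420/1073) = -1680/1073 ≈ -1.5657)
(3 + W)*59 - (-10682)*z(5, K(6)) = (3 - 1680/1073)*59 - (-10682)*(-14/3*5) = (1539/1073)*59 - (-10682)*(-70)/3 = 90801/1073 - 1*747740/3 = 90801/1073 - 747740/3 = -802052617/3219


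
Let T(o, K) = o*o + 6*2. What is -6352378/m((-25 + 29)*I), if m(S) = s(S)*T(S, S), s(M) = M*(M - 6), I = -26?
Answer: -3176189/61936160 ≈ -0.051282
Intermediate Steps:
T(o, K) = 12 + o² (T(o, K) = o² + 12 = 12 + o²)
s(M) = M*(-6 + M)
m(S) = S*(-6 + S)*(12 + S²) (m(S) = (S*(-6 + S))*(12 + S²) = S*(-6 + S)*(12 + S²))
-6352378/m((-25 + 29)*I) = -6352378*(-1/(26*(-25 + 29)*(-6 + (-25 + 29)*(-26))*(12 + ((-25 + 29)*(-26))²))) = -6352378*(-1/(104*(-6 + 4*(-26))*(12 + (4*(-26))²))) = -6352378*(-1/(104*(-6 - 104)*(12 + (-104)²))) = -6352378*1/(11440*(12 + 10816)) = -6352378/((-104*(-110)*10828)) = -6352378/123872320 = -6352378*1/123872320 = -3176189/61936160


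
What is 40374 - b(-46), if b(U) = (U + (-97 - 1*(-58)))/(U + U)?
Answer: 3714323/92 ≈ 40373.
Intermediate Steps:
b(U) = (-39 + U)/(2*U) (b(U) = (U + (-97 + 58))/((2*U)) = (U - 39)*(1/(2*U)) = (-39 + U)*(1/(2*U)) = (-39 + U)/(2*U))
40374 - b(-46) = 40374 - (-39 - 46)/(2*(-46)) = 40374 - (-1)*(-85)/(2*46) = 40374 - 1*85/92 = 40374 - 85/92 = 3714323/92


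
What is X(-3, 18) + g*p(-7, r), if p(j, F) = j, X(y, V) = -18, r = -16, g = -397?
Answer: 2761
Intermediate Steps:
X(-3, 18) + g*p(-7, r) = -18 - 397*(-7) = -18 + 2779 = 2761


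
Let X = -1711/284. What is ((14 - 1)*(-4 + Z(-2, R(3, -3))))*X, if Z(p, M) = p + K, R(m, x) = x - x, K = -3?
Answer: 200187/284 ≈ 704.88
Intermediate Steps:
R(m, x) = 0
Z(p, M) = -3 + p (Z(p, M) = p - 3 = -3 + p)
X = -1711/284 (X = -1711*1/284 = -1711/284 ≈ -6.0247)
((14 - 1)*(-4 + Z(-2, R(3, -3))))*X = ((14 - 1)*(-4 + (-3 - 2)))*(-1711/284) = (13*(-4 - 5))*(-1711/284) = (13*(-9))*(-1711/284) = -117*(-1711/284) = 200187/284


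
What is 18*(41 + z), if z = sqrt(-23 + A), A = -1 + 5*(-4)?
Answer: 738 + 36*I*sqrt(11) ≈ 738.0 + 119.4*I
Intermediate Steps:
A = -21 (A = -1 - 20 = -21)
z = 2*I*sqrt(11) (z = sqrt(-23 - 21) = sqrt(-44) = 2*I*sqrt(11) ≈ 6.6332*I)
18*(41 + z) = 18*(41 + 2*I*sqrt(11)) = 738 + 36*I*sqrt(11)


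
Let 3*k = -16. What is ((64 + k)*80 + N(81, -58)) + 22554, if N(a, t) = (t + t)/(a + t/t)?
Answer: 3351248/123 ≈ 27246.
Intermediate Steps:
k = -16/3 (k = (⅓)*(-16) = -16/3 ≈ -5.3333)
N(a, t) = 2*t/(1 + a) (N(a, t) = (2*t)/(a + 1) = (2*t)/(1 + a) = 2*t/(1 + a))
((64 + k)*80 + N(81, -58)) + 22554 = ((64 - 16/3)*80 + 2*(-58)/(1 + 81)) + 22554 = ((176/3)*80 + 2*(-58)/82) + 22554 = (14080/3 + 2*(-58)*(1/82)) + 22554 = (14080/3 - 58/41) + 22554 = 577106/123 + 22554 = 3351248/123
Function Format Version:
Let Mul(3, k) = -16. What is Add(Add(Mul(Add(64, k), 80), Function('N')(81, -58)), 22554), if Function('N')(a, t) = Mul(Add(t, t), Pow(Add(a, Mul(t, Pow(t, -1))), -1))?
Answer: Rational(3351248, 123) ≈ 27246.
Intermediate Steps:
k = Rational(-16, 3) (k = Mul(Rational(1, 3), -16) = Rational(-16, 3) ≈ -5.3333)
Function('N')(a, t) = Mul(2, t, Pow(Add(1, a), -1)) (Function('N')(a, t) = Mul(Mul(2, t), Pow(Add(a, 1), -1)) = Mul(Mul(2, t), Pow(Add(1, a), -1)) = Mul(2, t, Pow(Add(1, a), -1)))
Add(Add(Mul(Add(64, k), 80), Function('N')(81, -58)), 22554) = Add(Add(Mul(Add(64, Rational(-16, 3)), 80), Mul(2, -58, Pow(Add(1, 81), -1))), 22554) = Add(Add(Mul(Rational(176, 3), 80), Mul(2, -58, Pow(82, -1))), 22554) = Add(Add(Rational(14080, 3), Mul(2, -58, Rational(1, 82))), 22554) = Add(Add(Rational(14080, 3), Rational(-58, 41)), 22554) = Add(Rational(577106, 123), 22554) = Rational(3351248, 123)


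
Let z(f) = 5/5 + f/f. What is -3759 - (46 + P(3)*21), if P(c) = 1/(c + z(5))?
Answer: -19046/5 ≈ -3809.2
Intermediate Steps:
z(f) = 2 (z(f) = 5*(1/5) + 1 = 1 + 1 = 2)
P(c) = 1/(2 + c) (P(c) = 1/(c + 2) = 1/(2 + c))
-3759 - (46 + P(3)*21) = -3759 - (46 + 21/(2 + 3)) = -3759 - (46 + 21/5) = -3759 - 1*251/5 = -3759 - 251/5 = -19046/5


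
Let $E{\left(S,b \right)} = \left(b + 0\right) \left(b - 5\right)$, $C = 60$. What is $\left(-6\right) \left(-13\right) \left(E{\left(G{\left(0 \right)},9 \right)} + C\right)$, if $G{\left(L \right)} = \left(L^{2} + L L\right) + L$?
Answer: $7488$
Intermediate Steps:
$G{\left(L \right)} = L + 2 L^{2}$ ($G{\left(L \right)} = \left(L^{2} + L^{2}\right) + L = 2 L^{2} + L = L + 2 L^{2}$)
$E{\left(S,b \right)} = b \left(-5 + b\right)$
$\left(-6\right) \left(-13\right) \left(E{\left(G{\left(0 \right)},9 \right)} + C\right) = \left(-6\right) \left(-13\right) \left(9 \left(-5 + 9\right) + 60\right) = 78 \left(9 \cdot 4 + 60\right) = 78 \left(36 + 60\right) = 78 \cdot 96 = 7488$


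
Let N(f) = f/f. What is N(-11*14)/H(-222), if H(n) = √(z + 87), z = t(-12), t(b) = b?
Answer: √3/15 ≈ 0.11547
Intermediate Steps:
N(f) = 1
z = -12
H(n) = 5*√3 (H(n) = √(-12 + 87) = √75 = 5*√3)
N(-11*14)/H(-222) = 1/(5*√3) = 1*(√3/15) = √3/15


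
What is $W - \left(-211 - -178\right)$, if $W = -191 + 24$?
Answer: $-134$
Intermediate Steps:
$W = -167$
$W - \left(-211 - -178\right) = -167 - \left(-211 - -178\right) = -167 - \left(-211 + 178\right) = -167 - -33 = -167 + 33 = -134$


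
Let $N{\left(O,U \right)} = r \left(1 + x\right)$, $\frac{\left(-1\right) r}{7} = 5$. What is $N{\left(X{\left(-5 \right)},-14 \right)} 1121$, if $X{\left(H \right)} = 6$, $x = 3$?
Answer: $-156940$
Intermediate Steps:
$r = -35$ ($r = \left(-7\right) 5 = -35$)
$N{\left(O,U \right)} = -140$ ($N{\left(O,U \right)} = - 35 \left(1 + 3\right) = \left(-35\right) 4 = -140$)
$N{\left(X{\left(-5 \right)},-14 \right)} 1121 = \left(-140\right) 1121 = -156940$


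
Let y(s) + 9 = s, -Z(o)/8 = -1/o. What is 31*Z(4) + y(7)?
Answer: 60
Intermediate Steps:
Z(o) = 8/o (Z(o) = -(-8)/o = 8/o)
y(s) = -9 + s
31*Z(4) + y(7) = 31*(8/4) + (-9 + 7) = 31*(8*(1/4)) - 2 = 31*2 - 2 = 62 - 2 = 60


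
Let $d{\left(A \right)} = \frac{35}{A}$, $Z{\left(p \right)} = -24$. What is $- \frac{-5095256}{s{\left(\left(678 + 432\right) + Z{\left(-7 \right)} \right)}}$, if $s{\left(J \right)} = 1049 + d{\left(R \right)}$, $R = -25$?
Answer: $\frac{12738140}{2619} \approx 4863.7$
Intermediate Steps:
$s{\left(J \right)} = \frac{5238}{5}$ ($s{\left(J \right)} = 1049 + \frac{35}{-25} = 1049 + 35 \left(- \frac{1}{25}\right) = 1049 - \frac{7}{5} = \frac{5238}{5}$)
$- \frac{-5095256}{s{\left(\left(678 + 432\right) + Z{\left(-7 \right)} \right)}} = - \frac{-5095256}{\frac{5238}{5}} = - \frac{\left(-5095256\right) 5}{5238} = \left(-1\right) \left(- \frac{12738140}{2619}\right) = \frac{12738140}{2619}$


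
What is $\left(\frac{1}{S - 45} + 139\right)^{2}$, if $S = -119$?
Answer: $\frac{519612025}{26896} \approx 19319.0$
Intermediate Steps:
$\left(\frac{1}{S - 45} + 139\right)^{2} = \left(\frac{1}{-119 - 45} + 139\right)^{2} = \left(\frac{1}{-164} + 139\right)^{2} = \left(- \frac{1}{164} + 139\right)^{2} = \left(\frac{22795}{164}\right)^{2} = \frac{519612025}{26896}$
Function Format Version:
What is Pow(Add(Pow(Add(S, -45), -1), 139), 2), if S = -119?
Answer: Rational(519612025, 26896) ≈ 19319.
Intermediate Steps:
Pow(Add(Pow(Add(S, -45), -1), 139), 2) = Pow(Add(Pow(Add(-119, -45), -1), 139), 2) = Pow(Add(Pow(-164, -1), 139), 2) = Pow(Add(Rational(-1, 164), 139), 2) = Pow(Rational(22795, 164), 2) = Rational(519612025, 26896)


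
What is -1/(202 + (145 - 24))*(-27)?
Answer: 27/323 ≈ 0.083591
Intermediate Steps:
-1/(202 + (145 - 24))*(-27) = -1/(202 + 121)*(-27) = -1/323*(-27) = 27/323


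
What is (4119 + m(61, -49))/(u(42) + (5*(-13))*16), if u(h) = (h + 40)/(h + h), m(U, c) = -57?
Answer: -170604/43639 ≈ -3.9094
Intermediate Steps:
u(h) = (40 + h)/(2*h) (u(h) = (40 + h)/((2*h)) = (40 + h)*(1/(2*h)) = (40 + h)/(2*h))
(4119 + m(61, -49))/(u(42) + (5*(-13))*16) = (4119 - 57)/((½)*(40 + 42)/42 + (5*(-13))*16) = 4062/((½)*(1/42)*82 - 65*16) = 4062/(41/42 - 1040) = 4062/(-43639/42) = 4062*(-42/43639) = -170604/43639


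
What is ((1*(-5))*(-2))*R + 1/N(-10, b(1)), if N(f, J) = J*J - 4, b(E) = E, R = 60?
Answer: 1799/3 ≈ 599.67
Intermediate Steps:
N(f, J) = -4 + J**2 (N(f, J) = J**2 - 4 = -4 + J**2)
((1*(-5))*(-2))*R + 1/N(-10, b(1)) = ((1*(-5))*(-2))*60 + 1/(-4 + 1**2) = -5*(-2)*60 + 1/(-4 + 1) = 10*60 + 1/(-3) = 600 - 1/3 = 1799/3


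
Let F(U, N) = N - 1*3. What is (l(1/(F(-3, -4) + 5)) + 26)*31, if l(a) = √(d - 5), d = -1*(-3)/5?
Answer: 806 + 31*I*√110/5 ≈ 806.0 + 65.026*I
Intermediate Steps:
d = ⅗ (d = 3*(⅕) = ⅗ ≈ 0.60000)
F(U, N) = -3 + N (F(U, N) = N - 3 = -3 + N)
l(a) = I*√110/5 (l(a) = √(⅗ - 5) = √(-22/5) = I*√110/5)
(l(1/(F(-3, -4) + 5)) + 26)*31 = (I*√110/5 + 26)*31 = (26 + I*√110/5)*31 = 806 + 31*I*√110/5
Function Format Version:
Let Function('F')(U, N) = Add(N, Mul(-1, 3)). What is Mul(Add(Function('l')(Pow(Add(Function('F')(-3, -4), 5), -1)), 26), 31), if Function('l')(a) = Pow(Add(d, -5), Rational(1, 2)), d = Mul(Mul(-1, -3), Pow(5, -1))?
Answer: Add(806, Mul(Rational(31, 5), I, Pow(110, Rational(1, 2)))) ≈ Add(806.00, Mul(65.026, I))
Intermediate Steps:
d = Rational(3, 5) (d = Mul(3, Rational(1, 5)) = Rational(3, 5) ≈ 0.60000)
Function('F')(U, N) = Add(-3, N) (Function('F')(U, N) = Add(N, -3) = Add(-3, N))
Function('l')(a) = Mul(Rational(1, 5), I, Pow(110, Rational(1, 2))) (Function('l')(a) = Pow(Add(Rational(3, 5), -5), Rational(1, 2)) = Pow(Rational(-22, 5), Rational(1, 2)) = Mul(Rational(1, 5), I, Pow(110, Rational(1, 2))))
Mul(Add(Function('l')(Pow(Add(Function('F')(-3, -4), 5), -1)), 26), 31) = Mul(Add(Mul(Rational(1, 5), I, Pow(110, Rational(1, 2))), 26), 31) = Mul(Add(26, Mul(Rational(1, 5), I, Pow(110, Rational(1, 2)))), 31) = Add(806, Mul(Rational(31, 5), I, Pow(110, Rational(1, 2))))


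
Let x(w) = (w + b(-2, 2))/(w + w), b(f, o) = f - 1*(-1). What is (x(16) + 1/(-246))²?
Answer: 3345241/15492096 ≈ 0.21593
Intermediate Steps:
b(f, o) = 1 + f (b(f, o) = f + 1 = 1 + f)
x(w) = (-1 + w)/(2*w) (x(w) = (w + (1 - 2))/(w + w) = (w - 1)/((2*w)) = (-1 + w)*(1/(2*w)) = (-1 + w)/(2*w))
(x(16) + 1/(-246))² = ((½)*(-1 + 16)/16 + 1/(-246))² = ((½)*(1/16)*15 - 1/246)² = (15/32 - 1/246)² = (1829/3936)² = 3345241/15492096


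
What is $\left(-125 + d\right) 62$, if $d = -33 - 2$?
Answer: $-9920$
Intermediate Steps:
$d = -35$ ($d = -33 - 2 = -35$)
$\left(-125 + d\right) 62 = \left(-125 - 35\right) 62 = \left(-160\right) 62 = -9920$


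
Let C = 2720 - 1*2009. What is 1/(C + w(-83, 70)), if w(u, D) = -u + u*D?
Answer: -1/5016 ≈ -0.00019936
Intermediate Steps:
w(u, D) = -u + D*u
C = 711 (C = 2720 - 2009 = 711)
1/(C + w(-83, 70)) = 1/(711 - 83*(-1 + 70)) = 1/(711 - 83*69) = 1/(711 - 5727) = 1/(-5016) = -1/5016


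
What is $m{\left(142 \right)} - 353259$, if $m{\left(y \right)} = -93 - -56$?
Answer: $-353296$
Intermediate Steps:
$m{\left(y \right)} = -37$ ($m{\left(y \right)} = -93 + 56 = -37$)
$m{\left(142 \right)} - 353259 = -37 - 353259 = -353296$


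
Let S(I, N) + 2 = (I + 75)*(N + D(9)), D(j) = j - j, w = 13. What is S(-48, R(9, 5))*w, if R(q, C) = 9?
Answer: 3133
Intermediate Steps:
D(j) = 0
S(I, N) = -2 + N*(75 + I) (S(I, N) = -2 + (I + 75)*(N + 0) = -2 + (75 + I)*N = -2 + N*(75 + I))
S(-48, R(9, 5))*w = (-2 + 75*9 - 48*9)*13 = (-2 + 675 - 432)*13 = 241*13 = 3133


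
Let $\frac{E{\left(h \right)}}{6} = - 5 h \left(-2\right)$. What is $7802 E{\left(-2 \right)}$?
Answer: $-936240$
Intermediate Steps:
$E{\left(h \right)} = 60 h$ ($E{\left(h \right)} = 6 - 5 h \left(-2\right) = 6 \cdot 10 h = 60 h$)
$7802 E{\left(-2 \right)} = 7802 \cdot 60 \left(-2\right) = 7802 \left(-120\right) = -936240$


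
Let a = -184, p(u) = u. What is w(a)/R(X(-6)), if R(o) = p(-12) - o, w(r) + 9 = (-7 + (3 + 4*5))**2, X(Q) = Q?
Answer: -247/6 ≈ -41.167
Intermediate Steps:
w(r) = 247 (w(r) = -9 + (-7 + (3 + 4*5))**2 = -9 + (-7 + (3 + 20))**2 = -9 + (-7 + 23)**2 = -9 + 16**2 = -9 + 256 = 247)
R(o) = -12 - o
w(a)/R(X(-6)) = 247/(-12 - 1*(-6)) = 247/(-12 + 6) = 247/(-6) = 247*(-1/6) = -247/6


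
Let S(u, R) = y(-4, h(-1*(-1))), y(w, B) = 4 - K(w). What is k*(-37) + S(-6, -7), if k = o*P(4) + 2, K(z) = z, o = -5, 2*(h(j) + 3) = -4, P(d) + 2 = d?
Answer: 304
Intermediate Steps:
P(d) = -2 + d
h(j) = -5 (h(j) = -3 + (½)*(-4) = -3 - 2 = -5)
k = -8 (k = -5*(-2 + 4) + 2 = -5*2 + 2 = -10 + 2 = -8)
y(w, B) = 4 - w
S(u, R) = 8 (S(u, R) = 4 - 1*(-4) = 4 + 4 = 8)
k*(-37) + S(-6, -7) = -8*(-37) + 8 = 296 + 8 = 304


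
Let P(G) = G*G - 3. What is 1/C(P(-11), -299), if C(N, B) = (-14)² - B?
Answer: 1/495 ≈ 0.0020202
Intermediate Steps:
P(G) = -3 + G² (P(G) = G² - 3 = -3 + G²)
C(N, B) = 196 - B
1/C(P(-11), -299) = 1/(196 - 1*(-299)) = 1/(196 + 299) = 1/495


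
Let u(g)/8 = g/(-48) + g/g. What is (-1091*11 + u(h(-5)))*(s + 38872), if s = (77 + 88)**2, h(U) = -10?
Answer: -2377773478/3 ≈ -7.9259e+8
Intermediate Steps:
s = 27225 (s = 165**2 = 27225)
u(g) = 8 - g/6 (u(g) = 8*(g/(-48) + g/g) = 8*(g*(-1/48) + 1) = 8*(-g/48 + 1) = 8*(1 - g/48) = 8 - g/6)
(-1091*11 + u(h(-5)))*(s + 38872) = (-1091*11 + (8 - 1/6*(-10)))*(27225 + 38872) = (-12001 + (8 + 5/3))*66097 = (-12001 + 29/3)*66097 = -35974/3*66097 = -2377773478/3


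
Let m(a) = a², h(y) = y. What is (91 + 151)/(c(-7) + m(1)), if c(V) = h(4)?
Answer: 242/5 ≈ 48.400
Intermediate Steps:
c(V) = 4
(91 + 151)/(c(-7) + m(1)) = (91 + 151)/(4 + 1²) = 242/(4 + 1) = 242/5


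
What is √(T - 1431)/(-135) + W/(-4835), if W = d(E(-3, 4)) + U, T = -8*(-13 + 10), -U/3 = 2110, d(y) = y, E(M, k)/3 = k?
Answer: 6318/4835 - I*√1407/135 ≈ 1.3067 - 0.27785*I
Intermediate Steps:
E(M, k) = 3*k
U = -6330 (U = -3*2110 = -6330)
T = 24 (T = -8*(-3) = 24)
W = -6318 (W = 3*4 - 6330 = 12 - 6330 = -6318)
√(T - 1431)/(-135) + W/(-4835) = √(24 - 1431)/(-135) - 6318/(-4835) = √(-1407)*(-1/135) - 6318*(-1/4835) = (I*√1407)*(-1/135) + 6318/4835 = -I*√1407/135 + 6318/4835 = 6318/4835 - I*√1407/135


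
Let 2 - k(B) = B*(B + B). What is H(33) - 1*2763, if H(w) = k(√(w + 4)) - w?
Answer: -2868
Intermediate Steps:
k(B) = 2 - 2*B² (k(B) = 2 - B*(B + B) = 2 - B*2*B = 2 - 2*B²)
H(w) = -6 - 3*w (H(w) = (2 - (8 + 2*w)) - w = (2 - 2*(4 + w)) - w = (2 + (-8 - 2*w)) - w = (-6 - 2*w) - w = -6 - 3*w)
H(33) - 1*2763 = (-6 - 3*33) - 1*2763 = (-6 - 99) - 2763 = -105 - 2763 = -2868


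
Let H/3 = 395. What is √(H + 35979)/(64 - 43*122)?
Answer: -√9291/2591 ≈ -0.037202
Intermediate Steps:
H = 1185 (H = 3*395 = 1185)
√(H + 35979)/(64 - 43*122) = √(1185 + 35979)/(64 - 43*122) = √37164/(64 - 5246) = (2*√9291)/(-5182) = (2*√9291)*(-1/5182) = -√9291/2591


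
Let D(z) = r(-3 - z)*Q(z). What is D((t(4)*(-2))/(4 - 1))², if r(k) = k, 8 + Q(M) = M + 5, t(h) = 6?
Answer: 49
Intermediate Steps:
Q(M) = -3 + M (Q(M) = -8 + (M + 5) = -8 + (5 + M) = -3 + M)
D(z) = (-3 + z)*(-3 - z) (D(z) = (-3 - z)*(-3 + z) = (-3 + z)*(-3 - z))
D((t(4)*(-2))/(4 - 1))² = (9 - ((6*(-2))/(4 - 1))²)² = (9 - (-12/3)²)² = (9 - (-12*⅓)²)² = (9 - 1*(-4)²)² = (9 - 1*16)² = (9 - 16)² = (-7)² = 49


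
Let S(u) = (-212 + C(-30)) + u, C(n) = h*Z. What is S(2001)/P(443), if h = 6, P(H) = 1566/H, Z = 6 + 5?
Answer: 821765/1566 ≈ 524.75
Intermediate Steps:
Z = 11
C(n) = 66 (C(n) = 6*11 = 66)
S(u) = -146 + u (S(u) = (-212 + 66) + u = -146 + u)
S(2001)/P(443) = (-146 + 2001)/((1566/443)) = 1855/((1566*(1/443))) = 1855/(1566/443) = 1855*(443/1566) = 821765/1566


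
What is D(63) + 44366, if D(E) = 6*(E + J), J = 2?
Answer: 44756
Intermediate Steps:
D(E) = 12 + 6*E (D(E) = 6*(E + 2) = 6*(2 + E) = 12 + 6*E)
D(63) + 44366 = (12 + 6*63) + 44366 = (12 + 378) + 44366 = 390 + 44366 = 44756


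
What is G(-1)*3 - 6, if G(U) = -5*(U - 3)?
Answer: 54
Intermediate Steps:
G(U) = 15 - 5*U (G(U) = -5*(-3 + U) = 15 - 5*U)
G(-1)*3 - 6 = (15 - 5*(-1))*3 - 6 = (15 + 5)*3 - 6 = 20*3 - 6 = 60 - 6 = 54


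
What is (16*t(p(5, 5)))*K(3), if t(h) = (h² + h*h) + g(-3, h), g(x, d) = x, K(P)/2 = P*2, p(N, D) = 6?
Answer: 13248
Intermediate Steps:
K(P) = 4*P (K(P) = 2*(P*2) = 2*(2*P) = 4*P)
t(h) = -3 + 2*h² (t(h) = (h² + h*h) - 3 = (h² + h²) - 3 = 2*h² - 3 = -3 + 2*h²)
(16*t(p(5, 5)))*K(3) = (16*(-3 + 2*6²))*(4*3) = (16*(-3 + 2*36))*12 = (16*(-3 + 72))*12 = (16*69)*12 = 1104*12 = 13248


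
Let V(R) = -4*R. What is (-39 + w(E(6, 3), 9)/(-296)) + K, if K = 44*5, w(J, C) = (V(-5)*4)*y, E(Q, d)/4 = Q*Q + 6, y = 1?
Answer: 6687/37 ≈ 180.73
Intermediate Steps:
E(Q, d) = 24 + 4*Q² (E(Q, d) = 4*(Q*Q + 6) = 4*(Q² + 6) = 4*(6 + Q²) = 24 + 4*Q²)
w(J, C) = 80 (w(J, C) = (-4*(-5)*4)*1 = (20*4)*1 = 80*1 = 80)
K = 220
(-39 + w(E(6, 3), 9)/(-296)) + K = (-39 + 80/(-296)) + 220 = (-39 + 80*(-1/296)) + 220 = (-39 - 10/37) + 220 = -1453/37 + 220 = 6687/37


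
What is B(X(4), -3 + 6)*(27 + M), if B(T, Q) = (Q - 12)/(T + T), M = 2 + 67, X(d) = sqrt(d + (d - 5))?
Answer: -144*sqrt(3) ≈ -249.42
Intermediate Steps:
X(d) = sqrt(-5 + 2*d) (X(d) = sqrt(d + (-5 + d)) = sqrt(-5 + 2*d))
M = 69
B(T, Q) = (-12 + Q)/(2*T) (B(T, Q) = (-12 + Q)/((2*T)) = (-12 + Q)*(1/(2*T)) = (-12 + Q)/(2*T))
B(X(4), -3 + 6)*(27 + M) = ((-12 + (-3 + 6))/(2*(sqrt(-5 + 2*4))))*(27 + 69) = ((-12 + 3)/(2*(sqrt(-5 + 8))))*96 = ((1/2)*(-9)/sqrt(3))*96 = ((1/2)*(sqrt(3)/3)*(-9))*96 = -3*sqrt(3)/2*96 = -144*sqrt(3)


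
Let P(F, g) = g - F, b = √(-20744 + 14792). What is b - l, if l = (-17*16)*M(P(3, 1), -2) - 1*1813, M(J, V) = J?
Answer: 1269 + 8*I*√93 ≈ 1269.0 + 77.149*I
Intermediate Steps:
b = 8*I*√93 (b = √(-5952) = 8*I*√93 ≈ 77.149*I)
l = -1269 (l = (-17*16)*(1 - 1*3) - 1*1813 = -272*(1 - 3) - 1813 = -272*(-2) - 1813 = 544 - 1813 = -1269)
b - l = 8*I*√93 - 1*(-1269) = 8*I*√93 + 1269 = 1269 + 8*I*√93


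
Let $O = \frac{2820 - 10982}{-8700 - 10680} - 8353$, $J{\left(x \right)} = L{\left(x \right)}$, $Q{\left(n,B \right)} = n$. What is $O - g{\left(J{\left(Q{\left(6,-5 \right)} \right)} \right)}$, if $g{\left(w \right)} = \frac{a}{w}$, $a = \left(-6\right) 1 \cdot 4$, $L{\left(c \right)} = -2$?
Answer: $- \frac{81052769}{9690} \approx -8364.6$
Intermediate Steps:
$a = -24$ ($a = \left(-6\right) 4 = -24$)
$J{\left(x \right)} = -2$
$g{\left(w \right)} = - \frac{24}{w}$
$O = - \frac{80936489}{9690}$ ($O = - \frac{8162}{-19380} - 8353 = \left(-8162\right) \left(- \frac{1}{19380}\right) - 8353 = \frac{4081}{9690} - 8353 = - \frac{80936489}{9690} \approx -8352.6$)
$O - g{\left(J{\left(Q{\left(6,-5 \right)} \right)} \right)} = - \frac{80936489}{9690} - - \frac{24}{-2} = - \frac{80936489}{9690} - \left(-24\right) \left(- \frac{1}{2}\right) = - \frac{80936489}{9690} - 12 = - \frac{81052769}{9690}$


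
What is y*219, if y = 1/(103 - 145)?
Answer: -73/14 ≈ -5.2143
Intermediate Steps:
y = -1/42 (y = 1/(-42) = -1/42 ≈ -0.023810)
y*219 = -1/42*219 = -73/14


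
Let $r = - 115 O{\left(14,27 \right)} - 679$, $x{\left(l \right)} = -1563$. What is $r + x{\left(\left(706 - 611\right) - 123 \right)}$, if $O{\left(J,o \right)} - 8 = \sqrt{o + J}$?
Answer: $-3162 - 115 \sqrt{41} \approx -3898.4$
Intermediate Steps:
$O{\left(J,o \right)} = 8 + \sqrt{J + o}$ ($O{\left(J,o \right)} = 8 + \sqrt{o + J} = 8 + \sqrt{J + o}$)
$r = -1599 - 115 \sqrt{41}$ ($r = - 115 \left(8 + \sqrt{14 + 27}\right) - 679 = - 115 \left(8 + \sqrt{41}\right) - 679 = \left(-920 - 115 \sqrt{41}\right) - 679 = -1599 - 115 \sqrt{41} \approx -2335.4$)
$r + x{\left(\left(706 - 611\right) - 123 \right)} = \left(-1599 - 115 \sqrt{41}\right) - 1563 = -3162 - 115 \sqrt{41}$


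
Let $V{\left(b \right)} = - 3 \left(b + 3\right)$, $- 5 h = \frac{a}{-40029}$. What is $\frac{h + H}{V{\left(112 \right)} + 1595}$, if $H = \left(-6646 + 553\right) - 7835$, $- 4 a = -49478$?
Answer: $- \frac{506837671}{45487500} \approx -11.142$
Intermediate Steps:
$a = \frac{24739}{2}$ ($a = \left(- \frac{1}{4}\right) \left(-49478\right) = \frac{24739}{2} \approx 12370.0$)
$h = \frac{2249}{36390}$ ($h = - \frac{\frac{24739}{2} \frac{1}{-40029}}{5} = - \frac{\frac{24739}{2} \left(- \frac{1}{40029}\right)}{5} = \left(- \frac{1}{5}\right) \left(- \frac{2249}{7278}\right) = \frac{2249}{36390} \approx 0.061803$)
$H = -13928$ ($H = -6093 - 7835 = -13928$)
$V{\left(b \right)} = -9 - 3 b$ ($V{\left(b \right)} = - 3 \left(3 + b\right) = -9 - 3 b$)
$\frac{h + H}{V{\left(112 \right)} + 1595} = \frac{\frac{2249}{36390} - 13928}{\left(-9 - 336\right) + 1595} = - \frac{506837671}{36390 \left(\left(-9 - 336\right) + 1595\right)} = - \frac{506837671}{36390 \left(-345 + 1595\right)} = - \frac{506837671}{36390 \cdot 1250} = \left(- \frac{506837671}{36390}\right) \frac{1}{1250} = - \frac{506837671}{45487500}$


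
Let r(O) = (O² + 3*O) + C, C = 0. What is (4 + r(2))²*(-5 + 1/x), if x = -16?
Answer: -3969/4 ≈ -992.25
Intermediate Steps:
r(O) = O² + 3*O (r(O) = (O² + 3*O) + 0 = O² + 3*O)
(4 + r(2))²*(-5 + 1/x) = (4 + 2*(3 + 2))²*(-5 + 1/(-16)) = (4 + 2*5)²*(-5 - 1/16) = (4 + 10)²*(-81/16) = 14²*(-81/16) = 196*(-81/16) = -3969/4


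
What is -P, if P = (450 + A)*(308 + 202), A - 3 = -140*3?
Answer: -16830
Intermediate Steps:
A = -417 (A = 3 - 140*3 = 3 - 420 = -417)
P = 16830 (P = (450 - 417)*(308 + 202) = 33*510 = 16830)
-P = -1*16830 = -16830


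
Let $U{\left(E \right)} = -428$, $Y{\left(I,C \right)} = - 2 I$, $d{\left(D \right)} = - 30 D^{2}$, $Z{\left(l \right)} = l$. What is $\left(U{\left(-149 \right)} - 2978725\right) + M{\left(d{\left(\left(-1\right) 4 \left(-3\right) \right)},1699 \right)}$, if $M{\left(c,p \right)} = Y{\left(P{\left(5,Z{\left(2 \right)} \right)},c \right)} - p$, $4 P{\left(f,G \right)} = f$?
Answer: $- \frac{5961709}{2} \approx -2.9809 \cdot 10^{6}$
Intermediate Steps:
$P{\left(f,G \right)} = \frac{f}{4}$
$M{\left(c,p \right)} = - \frac{5}{2} - p$ ($M{\left(c,p \right)} = - 2 \cdot \frac{1}{4} \cdot 5 - p = \left(-2\right) \frac{5}{4} - p = - \frac{5}{2} - p$)
$\left(U{\left(-149 \right)} - 2978725\right) + M{\left(d{\left(\left(-1\right) 4 \left(-3\right) \right)},1699 \right)} = \left(-428 - 2978725\right) - \frac{3403}{2} = -2979153 - \frac{3403}{2} = - \frac{5961709}{2}$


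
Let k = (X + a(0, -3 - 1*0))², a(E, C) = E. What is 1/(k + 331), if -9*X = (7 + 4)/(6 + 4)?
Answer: 8100/2681221 ≈ 0.0030210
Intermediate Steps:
X = -11/90 (X = -(7 + 4)/(9*(6 + 4)) = -11/(9*10) = -⅑*11/10 = -11/90 ≈ -0.12222)
k = 121/8100 (k = (-11/90 + 0)² = (-11/90)² = 121/8100 ≈ 0.014938)
1/(k + 331) = 1/(121/8100 + 331) = 1/(2681221/8100) = 8100/2681221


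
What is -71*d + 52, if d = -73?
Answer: 5235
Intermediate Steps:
-71*d + 52 = -71*(-73) + 52 = 5183 + 52 = 5235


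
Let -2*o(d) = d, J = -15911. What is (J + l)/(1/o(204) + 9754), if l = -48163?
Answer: -6535548/994907 ≈ -6.5690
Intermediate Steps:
o(d) = -d/2
(J + l)/(1/o(204) + 9754) = (-15911 - 48163)/(1/(-½*204) + 9754) = -64074/(1/(-102) + 9754) = -64074/(-1/102 + 9754) = -64074/994907/102 = -64074*102/994907 = -6535548/994907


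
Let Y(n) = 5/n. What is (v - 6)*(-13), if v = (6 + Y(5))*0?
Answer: 78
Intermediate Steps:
v = 0 (v = (6 + 5/5)*0 = (6 + 5*(⅕))*0 = (6 + 1)*0 = 7*0 = 0)
(v - 6)*(-13) = (0 - 6)*(-13) = -6*(-13) = 78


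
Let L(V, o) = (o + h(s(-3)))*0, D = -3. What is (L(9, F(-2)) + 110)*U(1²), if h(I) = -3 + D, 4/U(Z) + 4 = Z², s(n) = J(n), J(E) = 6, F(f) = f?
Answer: -440/3 ≈ -146.67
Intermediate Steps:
s(n) = 6
U(Z) = 4/(-4 + Z²)
h(I) = -6 (h(I) = -3 - 3 = -6)
L(V, o) = 0 (L(V, o) = (o - 6)*0 = (-6 + o)*0 = 0)
(L(9, F(-2)) + 110)*U(1²) = (0 + 110)*(4/(-4 + (1²)²)) = 110*(4/(-4 + 1²)) = 110*(4/(-4 + 1)) = 110*(4/(-3)) = 110*(4*(-⅓)) = 110*(-4/3) = -440/3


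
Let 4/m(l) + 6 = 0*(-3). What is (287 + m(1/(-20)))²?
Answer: 737881/9 ≈ 81987.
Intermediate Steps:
m(l) = -⅔ (m(l) = 4/(-6 + 0*(-3)) = 4/(-6 + 0) = 4/(-6) = 4*(-⅙) = -⅔)
(287 + m(1/(-20)))² = (287 - ⅔)² = (859/3)² = 737881/9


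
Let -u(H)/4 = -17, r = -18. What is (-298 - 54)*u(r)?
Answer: -23936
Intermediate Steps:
u(H) = 68 (u(H) = -4*(-17) = 68)
(-298 - 54)*u(r) = (-298 - 54)*68 = -352*68 = -23936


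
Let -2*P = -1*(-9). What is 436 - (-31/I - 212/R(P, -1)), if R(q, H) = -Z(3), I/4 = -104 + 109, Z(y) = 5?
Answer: 7903/20 ≈ 395.15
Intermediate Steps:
I = 20 (I = 4*(-104 + 109) = 4*5 = 20)
P = -9/2 (P = -(-1)*(-9)/2 = -½*9 = -9/2 ≈ -4.5000)
R(q, H) = -5 (R(q, H) = -1*5 = -5)
436 - (-31/I - 212/R(P, -1)) = 436 - (-31/20 - 212/(-5)) = 436 - (-31*1/20 - 212*(-⅕)) = 436 - (-31/20 + 212/5) = 436 - 1*817/20 = 436 - 817/20 = 7903/20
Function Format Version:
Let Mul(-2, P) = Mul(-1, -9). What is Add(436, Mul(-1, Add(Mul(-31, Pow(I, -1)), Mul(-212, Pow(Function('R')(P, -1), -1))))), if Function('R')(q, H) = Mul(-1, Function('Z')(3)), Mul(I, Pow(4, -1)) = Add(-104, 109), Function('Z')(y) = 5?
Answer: Rational(7903, 20) ≈ 395.15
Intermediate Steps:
I = 20 (I = Mul(4, Add(-104, 109)) = Mul(4, 5) = 20)
P = Rational(-9, 2) (P = Mul(Rational(-1, 2), Mul(-1, -9)) = Mul(Rational(-1, 2), 9) = Rational(-9, 2) ≈ -4.5000)
Function('R')(q, H) = -5 (Function('R')(q, H) = Mul(-1, 5) = -5)
Add(436, Mul(-1, Add(Mul(-31, Pow(I, -1)), Mul(-212, Pow(Function('R')(P, -1), -1))))) = Add(436, Mul(-1, Add(Mul(-31, Pow(20, -1)), Mul(-212, Pow(-5, -1))))) = Add(436, Mul(-1, Add(Mul(-31, Rational(1, 20)), Mul(-212, Rational(-1, 5))))) = Add(436, Mul(-1, Add(Rational(-31, 20), Rational(212, 5)))) = Add(436, Mul(-1, Rational(817, 20))) = Add(436, Rational(-817, 20)) = Rational(7903, 20)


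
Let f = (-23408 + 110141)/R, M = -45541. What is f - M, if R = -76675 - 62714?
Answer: 2115942572/46463 ≈ 45540.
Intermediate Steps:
R = -139389
f = -28911/46463 (f = (-23408 + 110141)/(-139389) = 86733*(-1/139389) = -28911/46463 ≈ -0.62224)
f - M = -28911/46463 - 1*(-45541) = -28911/46463 + 45541 = 2115942572/46463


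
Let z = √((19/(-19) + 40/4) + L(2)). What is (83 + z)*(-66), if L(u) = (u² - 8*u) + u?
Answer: -5478 - 66*I ≈ -5478.0 - 66.0*I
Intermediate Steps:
L(u) = u² - 7*u
z = I (z = √((19/(-19) + 40/4) + 2*(-7 + 2)) = √((19*(-1/19) + 40*(¼)) + 2*(-5)) = √((-1 + 10) - 10) = √(9 - 10) = √(-1) = I ≈ 1.0*I)
(83 + z)*(-66) = (83 + I)*(-66) = -5478 - 66*I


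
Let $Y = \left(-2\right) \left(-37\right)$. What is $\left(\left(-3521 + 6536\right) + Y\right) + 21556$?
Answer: $24645$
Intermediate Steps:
$Y = 74$
$\left(\left(-3521 + 6536\right) + Y\right) + 21556 = \left(\left(-3521 + 6536\right) + 74\right) + 21556 = \left(3015 + 74\right) + 21556 = 3089 + 21556 = 24645$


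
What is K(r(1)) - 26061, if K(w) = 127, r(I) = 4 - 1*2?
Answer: -25934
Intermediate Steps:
r(I) = 2 (r(I) = 4 - 2 = 2)
K(r(1)) - 26061 = 127 - 26061 = -25934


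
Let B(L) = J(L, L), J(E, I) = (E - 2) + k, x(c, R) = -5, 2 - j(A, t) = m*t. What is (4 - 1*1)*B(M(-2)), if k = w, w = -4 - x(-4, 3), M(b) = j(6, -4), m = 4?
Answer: 51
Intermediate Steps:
j(A, t) = 2 - 4*t
M(b) = 18 (M(b) = 2 - 4*(-4) = 2 + 16 = 18)
w = 1 (w = -4 - 1*(-5) = -4 + 5 = 1)
k = 1
J(E, I) = -1 + E (J(E, I) = (E - 2) + 1 = (-2 + E) + 1 = -1 + E)
B(L) = -1 + L
(4 - 1*1)*B(M(-2)) = (4 - 1*1)*(-1 + 18) = (4 - 1)*17 = 3*17 = 51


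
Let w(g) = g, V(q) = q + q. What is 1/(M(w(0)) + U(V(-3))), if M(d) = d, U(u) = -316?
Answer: -1/316 ≈ -0.0031646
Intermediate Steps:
V(q) = 2*q
1/(M(w(0)) + U(V(-3))) = 1/(0 - 316) = 1/(-316) = -1/316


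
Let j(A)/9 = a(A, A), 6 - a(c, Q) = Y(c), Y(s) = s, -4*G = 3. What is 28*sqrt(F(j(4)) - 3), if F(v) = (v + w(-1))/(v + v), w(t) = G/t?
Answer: 7*I*sqrt(357)/3 ≈ 44.087*I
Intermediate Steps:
G = -3/4 (G = -1/4*3 = -3/4 ≈ -0.75000)
w(t) = -3/(4*t)
a(c, Q) = 6 - c
j(A) = 54 - 9*A (j(A) = 9*(6 - A) = 54 - 9*A)
F(v) = (3/4 + v)/(2*v) (F(v) = (v - 3/4/(-1))/(v + v) = (v - 3/4*(-1))/((2*v)) = (v + 3/4)*(1/(2*v)) = (3/4 + v)*(1/(2*v)) = (3/4 + v)/(2*v))
28*sqrt(F(j(4)) - 3) = 28*sqrt((3 + 4*(54 - 9*4))/(8*(54 - 9*4)) - 3) = 28*sqrt((3 + 4*(54 - 36))/(8*(54 - 36)) - 3) = 28*sqrt((1/8)*(3 + 4*18)/18 - 3) = 28*sqrt((1/8)*(1/18)*(3 + 72) - 3) = 28*sqrt((1/8)*(1/18)*75 - 3) = 28*sqrt(25/48 - 3) = 28*sqrt(-119/48) = 28*(I*sqrt(357)/12) = 7*I*sqrt(357)/3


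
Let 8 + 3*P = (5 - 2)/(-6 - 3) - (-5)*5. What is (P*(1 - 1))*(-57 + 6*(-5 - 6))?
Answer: 0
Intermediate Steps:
P = 50/9 (P = -8/3 + ((5 - 2)/(-6 - 3) - (-5)*5)/3 = -8/3 + (3/(-9) - 1*(-25))/3 = -8/3 + (3*(-⅑) + 25)/3 = -8/3 + (-⅓ + 25)/3 = -8/3 + (⅓)*(74/3) = -8/3 + 74/9 = 50/9 ≈ 5.5556)
(P*(1 - 1))*(-57 + 6*(-5 - 6)) = (50*(1 - 1)/9)*(-57 + 6*(-5 - 6)) = ((50/9)*0)*(-57 + 6*(-11)) = 0*(-57 - 66) = 0*(-123) = 0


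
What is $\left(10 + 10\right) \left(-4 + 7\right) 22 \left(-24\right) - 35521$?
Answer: $-67201$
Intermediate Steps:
$\left(10 + 10\right) \left(-4 + 7\right) 22 \left(-24\right) - 35521 = 20 \cdot 3 \cdot 22 \left(-24\right) - 35521 = 60 \cdot 22 \left(-24\right) - 35521 = 1320 \left(-24\right) - 35521 = -31680 - 35521 = -67201$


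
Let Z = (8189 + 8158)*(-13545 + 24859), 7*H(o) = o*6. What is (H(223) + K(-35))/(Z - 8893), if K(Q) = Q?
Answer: 1/1184435 ≈ 8.4428e-7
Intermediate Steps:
H(o) = 6*o/7 (H(o) = (o*6)/7 = (6*o)/7 = 6*o/7)
Z = 184949958 (Z = 16347*11314 = 184949958)
(H(223) + K(-35))/(Z - 8893) = ((6/7)*223 - 35)/(184949958 - 8893) = (1338/7 - 35)/184941065 = (1093/7)*(1/184941065) = 1/1184435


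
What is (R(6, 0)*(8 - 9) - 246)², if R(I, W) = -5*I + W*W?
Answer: 46656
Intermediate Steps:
R(I, W) = W² - 5*I (R(I, W) = -5*I + W² = W² - 5*I)
(R(6, 0)*(8 - 9) - 246)² = ((0² - 5*6)*(8 - 9) - 246)² = ((0 - 30)*(-1) - 246)² = (-30*(-1) - 246)² = (30 - 246)² = (-216)² = 46656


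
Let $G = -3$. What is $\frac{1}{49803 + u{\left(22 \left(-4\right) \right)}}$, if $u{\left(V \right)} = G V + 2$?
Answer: $\frac{1}{50069} \approx 1.9972 \cdot 10^{-5}$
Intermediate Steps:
$u{\left(V \right)} = 2 - 3 V$ ($u{\left(V \right)} = - 3 V + 2 = 2 - 3 V$)
$\frac{1}{49803 + u{\left(22 \left(-4\right) \right)}} = \frac{1}{49803 - \left(-2 + 3 \cdot 22 \left(-4\right)\right)} = \frac{1}{49803 + \left(2 - -264\right)} = \frac{1}{49803 + \left(2 + 264\right)} = \frac{1}{49803 + 266} = \frac{1}{50069}$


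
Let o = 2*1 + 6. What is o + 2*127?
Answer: 262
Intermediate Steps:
o = 8 (o = 2 + 6 = 8)
o + 2*127 = 8 + 2*127 = 8 + 254 = 262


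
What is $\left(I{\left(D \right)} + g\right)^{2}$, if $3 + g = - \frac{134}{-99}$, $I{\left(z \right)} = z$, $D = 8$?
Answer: $\frac{395641}{9801} \approx 40.367$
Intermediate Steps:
$g = - \frac{163}{99}$ ($g = -3 - \frac{134}{-99} = -3 - - \frac{134}{99} = -3 + \frac{134}{99} = - \frac{163}{99} \approx -1.6465$)
$\left(I{\left(D \right)} + g\right)^{2} = \left(8 - \frac{163}{99}\right)^{2} = \left(\frac{629}{99}\right)^{2} = \frac{395641}{9801}$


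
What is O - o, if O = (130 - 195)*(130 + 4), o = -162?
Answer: -8548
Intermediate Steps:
O = -8710 (O = -65*134 = -8710)
O - o = -8710 - 1*(-162) = -8710 + 162 = -8548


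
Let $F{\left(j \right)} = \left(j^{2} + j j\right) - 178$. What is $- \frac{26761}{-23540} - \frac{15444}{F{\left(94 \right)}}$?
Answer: $\frac{52302587}{205904380} \approx 0.25401$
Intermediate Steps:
$F{\left(j \right)} = -178 + 2 j^{2}$ ($F{\left(j \right)} = \left(j^{2} + j^{2}\right) - 178 = 2 j^{2} - 178 = -178 + 2 j^{2}$)
$- \frac{26761}{-23540} - \frac{15444}{F{\left(94 \right)}} = - \frac{26761}{-23540} - \frac{15444}{-178 + 2 \cdot 94^{2}} = \left(-26761\right) \left(- \frac{1}{23540}\right) - \frac{15444}{-178 + 2 \cdot 8836} = \frac{26761}{23540} - \frac{15444}{-178 + 17672} = \frac{26761}{23540} - \frac{15444}{17494} = \frac{26761}{23540} - \frac{7722}{8747} = \frac{52302587}{205904380}$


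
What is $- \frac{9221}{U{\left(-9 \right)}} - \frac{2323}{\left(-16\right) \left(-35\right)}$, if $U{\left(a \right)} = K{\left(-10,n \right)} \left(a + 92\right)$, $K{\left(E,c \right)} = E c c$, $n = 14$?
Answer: $- \frac{1331221}{325360} \approx -4.0915$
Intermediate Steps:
$K{\left(E,c \right)} = E c^{2}$
$U{\left(a \right)} = -180320 - 1960 a$ ($U{\left(a \right)} = - 10 \cdot 14^{2} \left(a + 92\right) = \left(-10\right) 196 \left(92 + a\right) = - 1960 \left(92 + a\right) = -180320 - 1960 a$)
$- \frac{9221}{U{\left(-9 \right)}} - \frac{2323}{\left(-16\right) \left(-35\right)} = - \frac{9221}{-180320 - -17640} - \frac{2323}{\left(-16\right) \left(-35\right)} = - \frac{9221}{-180320 + 17640} - \frac{2323}{560} = - \frac{9221}{-162680} - \frac{2323}{560} = \left(-9221\right) \left(- \frac{1}{162680}\right) - \frac{2323}{560} = \frac{9221}{162680} - \frac{2323}{560} = - \frac{1331221}{325360}$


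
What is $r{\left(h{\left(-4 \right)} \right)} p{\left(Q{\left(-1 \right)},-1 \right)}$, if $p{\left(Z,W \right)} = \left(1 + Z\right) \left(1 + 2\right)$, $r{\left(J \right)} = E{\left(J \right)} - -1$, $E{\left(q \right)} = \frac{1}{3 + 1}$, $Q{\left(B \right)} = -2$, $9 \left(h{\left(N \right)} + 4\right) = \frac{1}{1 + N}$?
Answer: $- \frac{15}{4} \approx -3.75$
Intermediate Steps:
$h{\left(N \right)} = -4 + \frac{1}{9 \left(1 + N\right)}$
$E{\left(q \right)} = \frac{1}{4}$
$r{\left(J \right)} = \frac{5}{4}$ ($r{\left(J \right)} = \frac{1}{4} - -1 = \frac{1}{4} + 1 = \frac{5}{4}$)
$p{\left(Z,W \right)} = 3 + 3 Z$ ($p{\left(Z,W \right)} = \left(1 + Z\right) 3 = 3 + 3 Z$)
$r{\left(h{\left(-4 \right)} \right)} p{\left(Q{\left(-1 \right)},-1 \right)} = \frac{5 \left(3 + 3 \left(-2\right)\right)}{4} = \frac{5 \left(3 - 6\right)}{4} = \frac{5}{4} \left(-3\right) = - \frac{15}{4}$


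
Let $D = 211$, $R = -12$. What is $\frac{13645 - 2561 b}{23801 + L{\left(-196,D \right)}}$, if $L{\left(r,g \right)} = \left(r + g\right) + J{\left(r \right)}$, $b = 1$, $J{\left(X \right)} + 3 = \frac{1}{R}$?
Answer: $\frac{133008}{285755} \approx 0.46546$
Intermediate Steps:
$J{\left(X \right)} = - \frac{37}{12}$ ($J{\left(X \right)} = -3 + \frac{1}{-12} = -3 - \frac{1}{12} = - \frac{37}{12}$)
$L{\left(r,g \right)} = - \frac{37}{12} + g + r$ ($L{\left(r,g \right)} = \left(r + g\right) - \frac{37}{12} = \left(g + r\right) - \frac{37}{12} = - \frac{37}{12} + g + r$)
$\frac{13645 - 2561 b}{23801 + L{\left(-196,D \right)}} = \frac{13645 - 2561}{23801 - - \frac{143}{12}} = \frac{13645 - 2561}{23801 + \frac{143}{12}} = \frac{11084}{\frac{285755}{12}} = 11084 \cdot \frac{12}{285755} = \frac{133008}{285755}$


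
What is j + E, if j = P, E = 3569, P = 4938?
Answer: 8507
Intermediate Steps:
j = 4938
j + E = 4938 + 3569 = 8507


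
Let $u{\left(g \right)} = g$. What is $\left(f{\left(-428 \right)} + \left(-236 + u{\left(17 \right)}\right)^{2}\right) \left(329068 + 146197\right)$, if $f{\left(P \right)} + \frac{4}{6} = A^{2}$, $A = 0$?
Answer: $\frac{68381603465}{3} \approx 2.2794 \cdot 10^{10}$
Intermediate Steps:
$f{\left(P \right)} = - \frac{2}{3}$ ($f{\left(P \right)} = - \frac{2}{3} + 0^{2} = - \frac{2}{3} + 0 = - \frac{2}{3}$)
$\left(f{\left(-428 \right)} + \left(-236 + u{\left(17 \right)}\right)^{2}\right) \left(329068 + 146197\right) = \left(- \frac{2}{3} + \left(-236 + 17\right)^{2}\right) \left(329068 + 146197\right) = \left(- \frac{2}{3} + \left(-219\right)^{2}\right) 475265 = \left(- \frac{2}{3} + 47961\right) 475265 = \frac{143881}{3} \cdot 475265 = \frac{68381603465}{3}$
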